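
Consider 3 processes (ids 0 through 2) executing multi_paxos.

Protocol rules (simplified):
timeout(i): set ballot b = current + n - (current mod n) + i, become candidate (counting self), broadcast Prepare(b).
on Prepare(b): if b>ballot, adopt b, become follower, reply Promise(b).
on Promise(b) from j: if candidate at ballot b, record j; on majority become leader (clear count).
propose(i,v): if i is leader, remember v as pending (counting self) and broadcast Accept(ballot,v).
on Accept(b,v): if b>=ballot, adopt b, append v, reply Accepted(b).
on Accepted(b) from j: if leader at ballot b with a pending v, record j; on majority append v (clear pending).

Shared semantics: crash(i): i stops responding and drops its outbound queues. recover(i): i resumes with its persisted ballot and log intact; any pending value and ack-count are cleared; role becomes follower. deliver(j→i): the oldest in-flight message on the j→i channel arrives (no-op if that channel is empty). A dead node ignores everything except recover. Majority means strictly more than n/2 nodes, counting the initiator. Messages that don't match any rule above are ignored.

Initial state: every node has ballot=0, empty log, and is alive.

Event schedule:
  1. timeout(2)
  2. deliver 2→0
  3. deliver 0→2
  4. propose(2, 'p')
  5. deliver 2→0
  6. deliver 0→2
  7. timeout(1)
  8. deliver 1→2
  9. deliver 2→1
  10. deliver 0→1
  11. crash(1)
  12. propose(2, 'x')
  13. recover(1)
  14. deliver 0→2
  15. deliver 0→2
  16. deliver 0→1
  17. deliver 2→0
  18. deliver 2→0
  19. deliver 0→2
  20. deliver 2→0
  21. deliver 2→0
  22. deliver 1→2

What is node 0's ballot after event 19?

e1 timeout(2): 2[cand,b=5,-]
e2 deliver 2→0: 0[foll,b=5,-]
e3 deliver 0→2: 2[lead,b=5,-]
e4 propose(2,'p'): ·
e5 deliver 2→0: 0[foll,b=5,p]
e6 deliver 0→2: 2[lead,b=5,p]
e7 timeout(1): 1[cand,b=4,-]
e8 deliver 1→2: ·
e9 deliver 2→1: 1[foll,b=5,-]
e10 deliver 0→1: ·
e11 crash(1): 1[✗foll,b=5,-]
e12 propose(2,'x'): ·
e13 recover(1): 1[foll,b=5,-]
e14 deliver 0→2: ·
e15 deliver 0→2: ·
e16 deliver 0→1: ·
e17 deliver 2→0: 0[foll,b=5,p,x]
e18 deliver 2→0: ·
e19 deliver 0→2: 2[lead,b=5,p,x]

5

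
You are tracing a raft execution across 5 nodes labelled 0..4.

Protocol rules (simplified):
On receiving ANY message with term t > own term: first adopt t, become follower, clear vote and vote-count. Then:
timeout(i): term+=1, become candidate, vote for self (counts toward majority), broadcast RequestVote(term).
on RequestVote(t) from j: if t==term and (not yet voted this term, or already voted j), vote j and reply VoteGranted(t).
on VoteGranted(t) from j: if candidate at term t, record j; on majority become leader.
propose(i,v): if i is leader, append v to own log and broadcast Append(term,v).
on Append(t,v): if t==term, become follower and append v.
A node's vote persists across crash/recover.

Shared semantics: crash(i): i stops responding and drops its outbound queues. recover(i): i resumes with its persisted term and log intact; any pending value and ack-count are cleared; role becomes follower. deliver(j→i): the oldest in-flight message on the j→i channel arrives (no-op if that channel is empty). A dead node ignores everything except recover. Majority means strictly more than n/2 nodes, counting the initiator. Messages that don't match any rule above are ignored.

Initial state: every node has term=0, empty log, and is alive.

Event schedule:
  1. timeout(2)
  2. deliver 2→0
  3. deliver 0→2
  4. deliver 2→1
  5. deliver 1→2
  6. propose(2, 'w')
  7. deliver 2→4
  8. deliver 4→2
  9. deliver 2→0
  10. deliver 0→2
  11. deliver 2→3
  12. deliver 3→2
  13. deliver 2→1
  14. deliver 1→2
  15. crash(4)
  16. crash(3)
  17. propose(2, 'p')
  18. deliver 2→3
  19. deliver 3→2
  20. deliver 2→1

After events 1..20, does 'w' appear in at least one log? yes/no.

yes

step 1 timeout(2): 2={cand,t=1,log=-}
step 2 deliver 2→0: 0={foll,t=1,log=-}
step 3 deliver 0→2: —
step 4 deliver 2→1: 1={foll,t=1,log=-}
step 5 deliver 1→2: 2={lead,t=1,log=-}
step 6 propose(2,'w'): 2={lead,t=1,log=w}
step 7 deliver 2→4: 4={foll,t=1,log=-}
step 8 deliver 4→2: —
step 9 deliver 2→0: 0={foll,t=1,log=w}
step 10 deliver 0→2: —
step 11 deliver 2→3: 3={foll,t=1,log=-}
step 12 deliver 3→2: —
step 13 deliver 2→1: 1={foll,t=1,log=w}
step 14 deliver 1→2: —
step 15 crash(4): 4={✗foll,t=1,log=-}
step 16 crash(3): 3={✗foll,t=1,log=-}
step 17 propose(2,'p'): 2={lead,t=1,log=w,p}
step 18 deliver 2→3: —
step 19 deliver 3→2: —
step 20 deliver 2→1: 1={foll,t=1,log=w,p}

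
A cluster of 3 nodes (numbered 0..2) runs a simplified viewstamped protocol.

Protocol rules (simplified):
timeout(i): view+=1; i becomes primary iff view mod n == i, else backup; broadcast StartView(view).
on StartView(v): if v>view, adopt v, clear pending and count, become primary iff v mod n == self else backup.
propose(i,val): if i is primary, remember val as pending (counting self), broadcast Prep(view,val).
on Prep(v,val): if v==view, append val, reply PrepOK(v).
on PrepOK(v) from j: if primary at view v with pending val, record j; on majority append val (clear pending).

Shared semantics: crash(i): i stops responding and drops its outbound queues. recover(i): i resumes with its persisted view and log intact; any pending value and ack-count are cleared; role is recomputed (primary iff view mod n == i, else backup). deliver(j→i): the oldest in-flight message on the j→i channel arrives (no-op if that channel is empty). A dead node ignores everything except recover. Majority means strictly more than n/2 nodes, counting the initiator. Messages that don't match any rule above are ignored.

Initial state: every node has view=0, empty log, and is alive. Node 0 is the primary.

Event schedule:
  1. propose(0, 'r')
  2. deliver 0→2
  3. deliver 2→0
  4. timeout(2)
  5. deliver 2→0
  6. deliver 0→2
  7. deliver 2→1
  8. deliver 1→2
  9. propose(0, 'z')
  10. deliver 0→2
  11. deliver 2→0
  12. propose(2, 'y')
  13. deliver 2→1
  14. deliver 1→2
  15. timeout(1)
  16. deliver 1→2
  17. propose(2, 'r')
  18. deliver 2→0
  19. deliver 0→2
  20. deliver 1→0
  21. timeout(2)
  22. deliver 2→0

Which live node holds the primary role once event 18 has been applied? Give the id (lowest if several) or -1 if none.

2

after 1 — propose(0,'r'): ·
after 2 — deliver 0→2: n2:back/v0/[r]
after 3 — deliver 2→0: n0:prim/v0/[r]
after 4 — timeout(2): n2:back/v1/[r]
after 5 — deliver 2→0: n0:back/v1/[r]
after 6 — deliver 0→2: ·
after 7 — deliver 2→1: n1:prim/v1/[-]
after 8 — deliver 1→2: ·
after 9 — propose(0,'z'): ·
after 10 — deliver 0→2: ·
after 11 — deliver 2→0: ·
after 12 — propose(2,'y'): ·
after 13 — deliver 2→1: ·
after 14 — deliver 1→2: ·
after 15 — timeout(1): n1:back/v2/[-]
after 16 — deliver 1→2: n2:prim/v2/[r]
after 17 — propose(2,'r'): ·
after 18 — deliver 2→0: ·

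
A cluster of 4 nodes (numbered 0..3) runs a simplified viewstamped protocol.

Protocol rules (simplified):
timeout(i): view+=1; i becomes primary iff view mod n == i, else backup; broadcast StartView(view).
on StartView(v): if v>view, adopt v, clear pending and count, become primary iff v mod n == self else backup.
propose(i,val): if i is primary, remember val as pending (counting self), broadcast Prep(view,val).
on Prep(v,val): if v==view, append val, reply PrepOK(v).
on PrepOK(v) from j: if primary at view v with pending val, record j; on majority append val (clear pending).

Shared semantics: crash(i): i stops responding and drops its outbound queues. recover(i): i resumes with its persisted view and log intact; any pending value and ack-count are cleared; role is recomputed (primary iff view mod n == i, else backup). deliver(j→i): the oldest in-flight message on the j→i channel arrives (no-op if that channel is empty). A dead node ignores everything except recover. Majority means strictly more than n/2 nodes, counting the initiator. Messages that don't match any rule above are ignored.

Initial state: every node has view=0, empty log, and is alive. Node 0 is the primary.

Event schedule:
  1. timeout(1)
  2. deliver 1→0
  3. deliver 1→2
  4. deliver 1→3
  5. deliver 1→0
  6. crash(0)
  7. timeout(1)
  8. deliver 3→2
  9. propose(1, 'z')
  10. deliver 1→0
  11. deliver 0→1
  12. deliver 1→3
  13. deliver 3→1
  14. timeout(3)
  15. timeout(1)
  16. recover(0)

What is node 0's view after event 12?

step 1 timeout(1): 1={prim,v=1,log=-}
step 2 deliver 1→0: 0={back,v=1,log=-}
step 3 deliver 1→2: 2={back,v=1,log=-}
step 4 deliver 1→3: 3={back,v=1,log=-}
step 5 deliver 1→0: —
step 6 crash(0): 0={✗back,v=1,log=-}
step 7 timeout(1): 1={back,v=2,log=-}
step 8 deliver 3→2: —
step 9 propose(1,'z'): —
step 10 deliver 1→0: —
step 11 deliver 0→1: —
step 12 deliver 1→3: 3={back,v=2,log=-}

1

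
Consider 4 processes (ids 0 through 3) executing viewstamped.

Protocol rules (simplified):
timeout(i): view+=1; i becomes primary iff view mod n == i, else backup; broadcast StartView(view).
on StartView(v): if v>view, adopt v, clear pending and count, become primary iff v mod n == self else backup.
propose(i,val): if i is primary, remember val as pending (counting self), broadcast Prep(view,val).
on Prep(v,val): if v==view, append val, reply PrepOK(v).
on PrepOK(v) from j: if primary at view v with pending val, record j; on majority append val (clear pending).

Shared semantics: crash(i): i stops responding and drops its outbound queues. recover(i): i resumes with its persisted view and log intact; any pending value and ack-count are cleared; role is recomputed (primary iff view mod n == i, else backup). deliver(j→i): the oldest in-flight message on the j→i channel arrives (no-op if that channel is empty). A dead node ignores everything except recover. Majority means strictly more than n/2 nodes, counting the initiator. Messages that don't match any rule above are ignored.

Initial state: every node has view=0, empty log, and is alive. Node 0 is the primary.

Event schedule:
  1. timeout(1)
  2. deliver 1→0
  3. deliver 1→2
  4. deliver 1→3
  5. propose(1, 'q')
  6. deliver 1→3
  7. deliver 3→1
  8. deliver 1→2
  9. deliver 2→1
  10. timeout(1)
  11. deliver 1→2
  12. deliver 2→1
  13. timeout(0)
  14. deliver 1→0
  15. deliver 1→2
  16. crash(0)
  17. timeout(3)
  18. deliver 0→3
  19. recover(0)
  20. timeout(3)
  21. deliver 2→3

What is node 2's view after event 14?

2

e1 timeout(1): 1[prim,v=1,-]
e2 deliver 1→0: 0[back,v=1,-]
e3 deliver 1→2: 2[back,v=1,-]
e4 deliver 1→3: 3[back,v=1,-]
e5 propose(1,'q'): ·
e6 deliver 1→3: 3[back,v=1,q]
e7 deliver 3→1: ·
e8 deliver 1→2: 2[back,v=1,q]
e9 deliver 2→1: 1[prim,v=1,q]
e10 timeout(1): 1[back,v=2,q]
e11 deliver 1→2: 2[prim,v=2,q]
e12 deliver 2→1: ·
e13 timeout(0): 0[back,v=2,-]
e14 deliver 1→0: ·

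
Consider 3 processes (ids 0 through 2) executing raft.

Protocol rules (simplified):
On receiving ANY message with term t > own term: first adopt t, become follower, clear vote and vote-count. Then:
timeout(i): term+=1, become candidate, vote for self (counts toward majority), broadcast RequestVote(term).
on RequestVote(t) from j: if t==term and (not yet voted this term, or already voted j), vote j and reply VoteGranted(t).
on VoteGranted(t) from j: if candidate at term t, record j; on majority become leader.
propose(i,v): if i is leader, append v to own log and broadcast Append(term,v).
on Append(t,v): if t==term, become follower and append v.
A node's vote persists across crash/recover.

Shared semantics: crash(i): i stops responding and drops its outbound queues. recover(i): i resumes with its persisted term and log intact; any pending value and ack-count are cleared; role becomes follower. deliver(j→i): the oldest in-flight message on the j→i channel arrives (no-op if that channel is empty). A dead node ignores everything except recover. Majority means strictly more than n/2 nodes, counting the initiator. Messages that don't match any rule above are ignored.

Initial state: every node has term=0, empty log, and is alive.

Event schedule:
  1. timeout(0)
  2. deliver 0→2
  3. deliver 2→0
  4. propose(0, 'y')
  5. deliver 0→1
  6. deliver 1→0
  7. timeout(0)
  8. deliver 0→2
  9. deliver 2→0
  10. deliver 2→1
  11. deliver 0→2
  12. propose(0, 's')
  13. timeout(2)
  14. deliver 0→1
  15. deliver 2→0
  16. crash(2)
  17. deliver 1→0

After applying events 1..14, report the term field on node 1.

[1] timeout(0) → N0(cand t1 [-])
[2] deliver 0→2 → N2(foll t1 [-])
[3] deliver 2→0 → N0(lead t1 [-])
[4] propose(0,'y') → N0(lead t1 [y])
[5] deliver 0→1 → N1(foll t1 [-])
[6] deliver 1→0 → ∅
[7] timeout(0) → N0(cand t2 [y])
[8] deliver 0→2 → N2(foll t1 [y])
[9] deliver 2→0 → ∅
[10] deliver 2→1 → ∅
[11] deliver 0→2 → N2(foll t2 [y])
[12] propose(0,'s') → ∅
[13] timeout(2) → N2(cand t3 [y])
[14] deliver 0→1 → N1(foll t1 [y])

1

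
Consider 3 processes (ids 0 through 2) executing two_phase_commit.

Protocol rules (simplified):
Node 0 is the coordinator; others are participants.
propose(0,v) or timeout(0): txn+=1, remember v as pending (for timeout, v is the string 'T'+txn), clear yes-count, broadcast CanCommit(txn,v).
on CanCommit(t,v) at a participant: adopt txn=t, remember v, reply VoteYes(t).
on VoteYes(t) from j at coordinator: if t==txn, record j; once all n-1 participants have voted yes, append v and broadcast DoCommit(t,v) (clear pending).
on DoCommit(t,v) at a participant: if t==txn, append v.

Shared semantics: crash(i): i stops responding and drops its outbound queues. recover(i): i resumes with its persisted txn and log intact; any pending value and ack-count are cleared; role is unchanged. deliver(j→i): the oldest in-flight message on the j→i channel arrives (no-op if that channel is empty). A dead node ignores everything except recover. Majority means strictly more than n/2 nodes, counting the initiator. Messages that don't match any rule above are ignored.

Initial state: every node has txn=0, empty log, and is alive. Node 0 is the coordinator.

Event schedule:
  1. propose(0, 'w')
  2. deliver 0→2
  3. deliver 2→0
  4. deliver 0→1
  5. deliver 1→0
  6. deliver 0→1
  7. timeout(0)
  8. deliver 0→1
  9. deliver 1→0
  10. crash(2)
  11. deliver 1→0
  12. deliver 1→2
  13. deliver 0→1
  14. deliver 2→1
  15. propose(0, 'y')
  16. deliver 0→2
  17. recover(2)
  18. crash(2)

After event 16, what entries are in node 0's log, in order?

w

e1 propose(0,'w'): 0[coor,t=1,-]
e2 deliver 0→2: 2[part,t=1,-]
e3 deliver 2→0: ·
e4 deliver 0→1: 1[part,t=1,-]
e5 deliver 1→0: 0[coor,t=1,w]
e6 deliver 0→1: 1[part,t=1,w]
e7 timeout(0): 0[coor,t=2,w]
e8 deliver 0→1: 1[part,t=2,w]
e9 deliver 1→0: ·
e10 crash(2): 2[✗part,t=1,-]
e11 deliver 1→0: ·
e12 deliver 1→2: ·
e13 deliver 0→1: ·
e14 deliver 2→1: ·
e15 propose(0,'y'): 0[coor,t=3,w]
e16 deliver 0→2: ·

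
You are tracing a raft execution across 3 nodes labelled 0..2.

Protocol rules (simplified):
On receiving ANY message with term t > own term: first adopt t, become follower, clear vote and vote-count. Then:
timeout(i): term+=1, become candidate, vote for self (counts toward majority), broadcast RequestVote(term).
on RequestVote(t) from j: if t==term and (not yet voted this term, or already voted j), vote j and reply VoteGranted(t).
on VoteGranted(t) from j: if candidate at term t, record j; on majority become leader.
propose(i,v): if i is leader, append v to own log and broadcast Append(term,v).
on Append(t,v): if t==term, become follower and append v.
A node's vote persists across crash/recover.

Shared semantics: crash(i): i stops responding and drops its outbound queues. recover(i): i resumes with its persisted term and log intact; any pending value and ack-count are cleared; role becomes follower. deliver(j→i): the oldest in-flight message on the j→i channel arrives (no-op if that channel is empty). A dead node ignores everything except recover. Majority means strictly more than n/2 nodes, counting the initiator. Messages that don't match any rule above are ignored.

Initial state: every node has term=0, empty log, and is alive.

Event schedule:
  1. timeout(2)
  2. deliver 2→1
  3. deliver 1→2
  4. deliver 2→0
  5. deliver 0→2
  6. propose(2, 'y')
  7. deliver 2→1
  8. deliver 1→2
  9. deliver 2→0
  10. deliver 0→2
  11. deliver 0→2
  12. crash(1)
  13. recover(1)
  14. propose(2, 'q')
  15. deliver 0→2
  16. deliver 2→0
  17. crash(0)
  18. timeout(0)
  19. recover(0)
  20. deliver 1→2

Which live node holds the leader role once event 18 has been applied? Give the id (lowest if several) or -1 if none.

2

e1 timeout(2): 2[cand,t=1,-]
e2 deliver 2→1: 1[foll,t=1,-]
e3 deliver 1→2: 2[lead,t=1,-]
e4 deliver 2→0: 0[foll,t=1,-]
e5 deliver 0→2: ·
e6 propose(2,'y'): 2[lead,t=1,y]
e7 deliver 2→1: 1[foll,t=1,y]
e8 deliver 1→2: ·
e9 deliver 2→0: 0[foll,t=1,y]
e10 deliver 0→2: ·
e11 deliver 0→2: ·
e12 crash(1): 1[✗foll,t=1,y]
e13 recover(1): 1[foll,t=1,y]
e14 propose(2,'q'): 2[lead,t=1,y,q]
e15 deliver 0→2: ·
e16 deliver 2→0: 0[foll,t=1,y,q]
e17 crash(0): 0[✗foll,t=1,y,q]
e18 timeout(0): ·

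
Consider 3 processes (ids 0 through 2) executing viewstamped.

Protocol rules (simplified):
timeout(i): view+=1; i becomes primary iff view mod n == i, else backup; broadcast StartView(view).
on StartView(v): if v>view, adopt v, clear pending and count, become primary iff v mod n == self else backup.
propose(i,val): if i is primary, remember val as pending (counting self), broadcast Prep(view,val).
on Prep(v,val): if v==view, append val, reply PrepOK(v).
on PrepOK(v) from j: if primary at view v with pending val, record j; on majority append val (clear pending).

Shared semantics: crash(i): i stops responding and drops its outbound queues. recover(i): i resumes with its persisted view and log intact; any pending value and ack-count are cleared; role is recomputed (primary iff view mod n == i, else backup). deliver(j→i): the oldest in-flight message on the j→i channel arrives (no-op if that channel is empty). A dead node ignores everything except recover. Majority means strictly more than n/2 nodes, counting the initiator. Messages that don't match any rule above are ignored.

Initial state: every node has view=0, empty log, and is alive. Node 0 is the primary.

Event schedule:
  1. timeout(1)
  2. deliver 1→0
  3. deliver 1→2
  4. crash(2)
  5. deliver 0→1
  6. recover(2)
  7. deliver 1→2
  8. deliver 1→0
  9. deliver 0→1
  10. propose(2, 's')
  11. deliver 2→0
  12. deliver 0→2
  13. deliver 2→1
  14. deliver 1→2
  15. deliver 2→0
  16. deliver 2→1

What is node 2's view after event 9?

1

e1 timeout(1): 1[prim,v=1,-]
e2 deliver 1→0: 0[back,v=1,-]
e3 deliver 1→2: 2[back,v=1,-]
e4 crash(2): 2[✗back,v=1,-]
e5 deliver 0→1: ·
e6 recover(2): 2[back,v=1,-]
e7 deliver 1→2: ·
e8 deliver 1→0: ·
e9 deliver 0→1: ·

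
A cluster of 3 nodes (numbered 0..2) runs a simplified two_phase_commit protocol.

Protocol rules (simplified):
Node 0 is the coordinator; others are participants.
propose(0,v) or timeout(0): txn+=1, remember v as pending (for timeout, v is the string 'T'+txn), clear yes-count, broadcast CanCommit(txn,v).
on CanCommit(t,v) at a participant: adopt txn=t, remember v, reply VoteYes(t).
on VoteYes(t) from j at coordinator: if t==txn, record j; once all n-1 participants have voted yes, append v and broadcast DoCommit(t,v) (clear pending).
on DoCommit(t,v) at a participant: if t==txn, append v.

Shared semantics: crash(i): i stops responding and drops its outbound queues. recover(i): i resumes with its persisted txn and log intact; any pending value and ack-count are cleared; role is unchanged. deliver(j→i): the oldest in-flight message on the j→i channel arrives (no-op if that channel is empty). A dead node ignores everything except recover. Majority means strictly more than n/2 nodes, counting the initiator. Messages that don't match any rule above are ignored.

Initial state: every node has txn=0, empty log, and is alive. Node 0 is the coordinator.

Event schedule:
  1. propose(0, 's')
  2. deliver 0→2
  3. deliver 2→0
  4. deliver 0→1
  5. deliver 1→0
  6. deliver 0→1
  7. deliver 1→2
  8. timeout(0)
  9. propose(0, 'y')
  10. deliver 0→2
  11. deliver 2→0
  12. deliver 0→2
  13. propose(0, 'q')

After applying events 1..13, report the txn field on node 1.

after 1 — propose(0,'s'): n0:coor/t1/[-]
after 2 — deliver 0→2: n2:part/t1/[-]
after 3 — deliver 2→0: ·
after 4 — deliver 0→1: n1:part/t1/[-]
after 5 — deliver 1→0: n0:coor/t1/[s]
after 6 — deliver 0→1: n1:part/t1/[s]
after 7 — deliver 1→2: ·
after 8 — timeout(0): n0:coor/t2/[s]
after 9 — propose(0,'y'): n0:coor/t3/[s]
after 10 — deliver 0→2: n2:part/t1/[s]
after 11 — deliver 2→0: ·
after 12 — deliver 0→2: n2:part/t2/[s]
after 13 — propose(0,'q'): n0:coor/t4/[s]

1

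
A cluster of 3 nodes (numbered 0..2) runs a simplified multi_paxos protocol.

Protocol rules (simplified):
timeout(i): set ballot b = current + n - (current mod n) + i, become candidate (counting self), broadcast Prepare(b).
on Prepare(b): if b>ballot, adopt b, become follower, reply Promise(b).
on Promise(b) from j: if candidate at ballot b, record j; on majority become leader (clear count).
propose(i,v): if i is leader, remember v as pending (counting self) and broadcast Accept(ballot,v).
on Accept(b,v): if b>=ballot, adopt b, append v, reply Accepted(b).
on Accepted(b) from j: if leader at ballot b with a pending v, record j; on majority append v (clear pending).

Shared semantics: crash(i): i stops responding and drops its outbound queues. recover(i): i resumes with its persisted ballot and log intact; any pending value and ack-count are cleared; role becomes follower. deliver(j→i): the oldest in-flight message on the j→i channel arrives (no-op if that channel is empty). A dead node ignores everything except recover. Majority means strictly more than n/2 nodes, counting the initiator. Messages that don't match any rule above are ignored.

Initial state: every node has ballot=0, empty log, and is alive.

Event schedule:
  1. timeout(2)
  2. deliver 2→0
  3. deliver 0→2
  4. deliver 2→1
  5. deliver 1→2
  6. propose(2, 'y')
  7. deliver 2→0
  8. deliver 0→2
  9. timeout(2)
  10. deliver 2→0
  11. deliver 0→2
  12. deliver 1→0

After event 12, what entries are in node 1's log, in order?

[1] timeout(2) → N2(cand b5 [-])
[2] deliver 2→0 → N0(foll b5 [-])
[3] deliver 0→2 → N2(lead b5 [-])
[4] deliver 2→1 → N1(foll b5 [-])
[5] deliver 1→2 → ∅
[6] propose(2,'y') → ∅
[7] deliver 2→0 → N0(foll b5 [y])
[8] deliver 0→2 → N2(lead b5 [y])
[9] timeout(2) → N2(cand b8 [y])
[10] deliver 2→0 → N0(foll b8 [y])
[11] deliver 0→2 → N2(lead b8 [y])
[12] deliver 1→0 → ∅

empty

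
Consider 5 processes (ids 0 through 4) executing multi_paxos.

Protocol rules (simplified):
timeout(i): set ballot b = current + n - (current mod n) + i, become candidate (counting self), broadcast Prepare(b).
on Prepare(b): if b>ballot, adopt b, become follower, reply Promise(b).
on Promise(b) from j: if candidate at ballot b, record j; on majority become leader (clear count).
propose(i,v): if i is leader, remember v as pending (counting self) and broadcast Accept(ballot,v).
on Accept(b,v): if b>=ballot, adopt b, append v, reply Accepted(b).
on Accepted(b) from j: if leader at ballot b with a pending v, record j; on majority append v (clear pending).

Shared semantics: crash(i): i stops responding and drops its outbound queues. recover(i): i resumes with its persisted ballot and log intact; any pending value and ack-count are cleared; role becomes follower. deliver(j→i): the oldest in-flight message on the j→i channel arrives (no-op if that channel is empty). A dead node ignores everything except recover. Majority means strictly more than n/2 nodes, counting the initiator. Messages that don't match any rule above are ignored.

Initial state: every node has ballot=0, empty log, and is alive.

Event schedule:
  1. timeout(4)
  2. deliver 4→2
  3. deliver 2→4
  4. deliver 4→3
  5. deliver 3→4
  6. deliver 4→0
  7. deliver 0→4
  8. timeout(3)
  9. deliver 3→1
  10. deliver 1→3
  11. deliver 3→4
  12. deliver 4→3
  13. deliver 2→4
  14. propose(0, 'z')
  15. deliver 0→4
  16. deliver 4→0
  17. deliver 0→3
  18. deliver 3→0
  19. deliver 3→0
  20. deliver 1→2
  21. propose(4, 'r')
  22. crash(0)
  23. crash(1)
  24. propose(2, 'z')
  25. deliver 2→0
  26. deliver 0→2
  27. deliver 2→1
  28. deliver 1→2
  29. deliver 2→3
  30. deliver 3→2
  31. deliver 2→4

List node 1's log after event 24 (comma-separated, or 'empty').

empty

after 1 — timeout(4): n4:cand/b9/[-]
after 2 — deliver 4→2: n2:foll/b9/[-]
after 3 — deliver 2→4: ·
after 4 — deliver 4→3: n3:foll/b9/[-]
after 5 — deliver 3→4: n4:lead/b9/[-]
after 6 — deliver 4→0: n0:foll/b9/[-]
after 7 — deliver 0→4: ·
after 8 — timeout(3): n3:cand/b13/[-]
after 9 — deliver 3→1: n1:foll/b13/[-]
after 10 — deliver 1→3: ·
after 11 — deliver 3→4: n4:foll/b13/[-]
after 12 — deliver 4→3: n3:lead/b13/[-]
after 13 — deliver 2→4: ·
after 14 — propose(0,'z'): ·
after 15 — deliver 0→4: ·
after 16 — deliver 4→0: ·
after 17 — deliver 0→3: ·
after 18 — deliver 3→0: n0:foll/b13/[-]
after 19 — deliver 3→0: ·
after 20 — deliver 1→2: ·
after 21 — propose(4,'r'): ·
after 22 — crash(0): n0:✗foll/b13/[-]
after 23 — crash(1): n1:✗foll/b13/[-]
after 24 — propose(2,'z'): ·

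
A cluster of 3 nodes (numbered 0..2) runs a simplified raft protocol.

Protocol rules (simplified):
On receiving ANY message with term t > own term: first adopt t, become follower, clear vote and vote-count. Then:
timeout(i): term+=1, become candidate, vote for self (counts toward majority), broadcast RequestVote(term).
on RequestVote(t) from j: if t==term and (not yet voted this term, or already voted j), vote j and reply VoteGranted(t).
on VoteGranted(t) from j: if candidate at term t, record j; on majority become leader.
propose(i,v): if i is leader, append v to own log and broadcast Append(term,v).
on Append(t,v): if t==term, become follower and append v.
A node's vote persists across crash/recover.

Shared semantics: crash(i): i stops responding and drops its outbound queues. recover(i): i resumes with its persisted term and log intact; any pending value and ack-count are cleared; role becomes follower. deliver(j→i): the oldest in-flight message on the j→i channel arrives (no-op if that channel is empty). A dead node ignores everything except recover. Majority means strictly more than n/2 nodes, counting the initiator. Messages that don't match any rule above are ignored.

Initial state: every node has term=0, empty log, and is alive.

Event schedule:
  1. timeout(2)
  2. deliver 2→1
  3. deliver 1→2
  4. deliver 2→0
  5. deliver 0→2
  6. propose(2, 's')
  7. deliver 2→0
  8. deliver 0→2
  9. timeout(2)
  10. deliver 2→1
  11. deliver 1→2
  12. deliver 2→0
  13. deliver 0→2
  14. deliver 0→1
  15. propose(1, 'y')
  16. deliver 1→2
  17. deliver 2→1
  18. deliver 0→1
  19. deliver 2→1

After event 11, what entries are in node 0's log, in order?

step 1 timeout(2): 2={cand,t=1,log=-}
step 2 deliver 2→1: 1={foll,t=1,log=-}
step 3 deliver 1→2: 2={lead,t=1,log=-}
step 4 deliver 2→0: 0={foll,t=1,log=-}
step 5 deliver 0→2: —
step 6 propose(2,'s'): 2={lead,t=1,log=s}
step 7 deliver 2→0: 0={foll,t=1,log=s}
step 8 deliver 0→2: —
step 9 timeout(2): 2={cand,t=2,log=s}
step 10 deliver 2→1: 1={foll,t=1,log=s}
step 11 deliver 1→2: —

s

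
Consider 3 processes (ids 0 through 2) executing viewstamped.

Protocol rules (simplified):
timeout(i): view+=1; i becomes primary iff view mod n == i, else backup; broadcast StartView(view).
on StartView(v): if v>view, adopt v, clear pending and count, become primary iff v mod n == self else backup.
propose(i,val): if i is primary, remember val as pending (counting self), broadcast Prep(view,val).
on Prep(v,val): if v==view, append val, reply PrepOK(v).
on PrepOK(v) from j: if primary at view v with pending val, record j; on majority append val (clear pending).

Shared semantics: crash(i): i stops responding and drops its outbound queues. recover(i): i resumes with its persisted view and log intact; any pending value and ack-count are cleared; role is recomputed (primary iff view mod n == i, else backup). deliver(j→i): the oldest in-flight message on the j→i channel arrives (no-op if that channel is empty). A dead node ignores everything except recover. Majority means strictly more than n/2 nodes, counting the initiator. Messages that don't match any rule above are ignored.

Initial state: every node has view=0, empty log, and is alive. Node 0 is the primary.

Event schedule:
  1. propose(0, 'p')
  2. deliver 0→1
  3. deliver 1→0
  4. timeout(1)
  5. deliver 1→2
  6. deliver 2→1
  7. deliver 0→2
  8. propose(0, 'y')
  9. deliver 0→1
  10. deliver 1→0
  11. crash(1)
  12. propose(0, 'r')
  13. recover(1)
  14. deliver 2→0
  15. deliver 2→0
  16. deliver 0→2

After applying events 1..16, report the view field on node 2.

step 1 propose(0,'p'): —
step 2 deliver 0→1: 1={back,v=0,log=p}
step 3 deliver 1→0: 0={prim,v=0,log=p}
step 4 timeout(1): 1={prim,v=1,log=p}
step 5 deliver 1→2: 2={back,v=1,log=-}
step 6 deliver 2→1: —
step 7 deliver 0→2: —
step 8 propose(0,'y'): —
step 9 deliver 0→1: —
step 10 deliver 1→0: 0={back,v=1,log=p}
step 11 crash(1): 1={✗prim,v=1,log=p}
step 12 propose(0,'r'): —
step 13 recover(1): 1={prim,v=1,log=p}
step 14 deliver 2→0: —
step 15 deliver 2→0: —
step 16 deliver 0→2: —

1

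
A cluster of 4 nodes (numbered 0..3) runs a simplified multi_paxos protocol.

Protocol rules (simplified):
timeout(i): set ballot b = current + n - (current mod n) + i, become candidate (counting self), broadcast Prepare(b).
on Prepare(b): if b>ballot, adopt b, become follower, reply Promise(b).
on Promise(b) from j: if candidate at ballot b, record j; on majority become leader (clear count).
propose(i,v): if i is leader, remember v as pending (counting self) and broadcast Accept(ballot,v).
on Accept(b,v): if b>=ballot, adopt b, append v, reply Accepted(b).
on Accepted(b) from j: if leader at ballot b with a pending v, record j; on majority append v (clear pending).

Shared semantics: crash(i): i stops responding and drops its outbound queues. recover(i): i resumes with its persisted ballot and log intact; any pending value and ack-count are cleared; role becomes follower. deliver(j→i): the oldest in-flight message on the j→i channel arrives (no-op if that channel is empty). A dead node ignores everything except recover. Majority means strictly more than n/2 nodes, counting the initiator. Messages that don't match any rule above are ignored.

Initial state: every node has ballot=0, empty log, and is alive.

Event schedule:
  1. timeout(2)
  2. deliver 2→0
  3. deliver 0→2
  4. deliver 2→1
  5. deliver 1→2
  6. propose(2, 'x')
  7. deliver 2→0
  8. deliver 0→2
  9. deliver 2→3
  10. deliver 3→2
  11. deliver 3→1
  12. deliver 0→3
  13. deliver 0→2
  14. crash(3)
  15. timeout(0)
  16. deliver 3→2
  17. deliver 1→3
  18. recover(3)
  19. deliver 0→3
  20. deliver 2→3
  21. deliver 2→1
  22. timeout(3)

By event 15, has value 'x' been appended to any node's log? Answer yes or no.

e1 timeout(2): 2[cand,b=6,-]
e2 deliver 2→0: 0[foll,b=6,-]
e3 deliver 0→2: ·
e4 deliver 2→1: 1[foll,b=6,-]
e5 deliver 1→2: 2[lead,b=6,-]
e6 propose(2,'x'): ·
e7 deliver 2→0: 0[foll,b=6,x]
e8 deliver 0→2: ·
e9 deliver 2→3: 3[foll,b=6,-]
e10 deliver 3→2: ·
e11 deliver 3→1: ·
e12 deliver 0→3: ·
e13 deliver 0→2: ·
e14 crash(3): 3[✗foll,b=6,-]
e15 timeout(0): 0[cand,b=8,x]

yes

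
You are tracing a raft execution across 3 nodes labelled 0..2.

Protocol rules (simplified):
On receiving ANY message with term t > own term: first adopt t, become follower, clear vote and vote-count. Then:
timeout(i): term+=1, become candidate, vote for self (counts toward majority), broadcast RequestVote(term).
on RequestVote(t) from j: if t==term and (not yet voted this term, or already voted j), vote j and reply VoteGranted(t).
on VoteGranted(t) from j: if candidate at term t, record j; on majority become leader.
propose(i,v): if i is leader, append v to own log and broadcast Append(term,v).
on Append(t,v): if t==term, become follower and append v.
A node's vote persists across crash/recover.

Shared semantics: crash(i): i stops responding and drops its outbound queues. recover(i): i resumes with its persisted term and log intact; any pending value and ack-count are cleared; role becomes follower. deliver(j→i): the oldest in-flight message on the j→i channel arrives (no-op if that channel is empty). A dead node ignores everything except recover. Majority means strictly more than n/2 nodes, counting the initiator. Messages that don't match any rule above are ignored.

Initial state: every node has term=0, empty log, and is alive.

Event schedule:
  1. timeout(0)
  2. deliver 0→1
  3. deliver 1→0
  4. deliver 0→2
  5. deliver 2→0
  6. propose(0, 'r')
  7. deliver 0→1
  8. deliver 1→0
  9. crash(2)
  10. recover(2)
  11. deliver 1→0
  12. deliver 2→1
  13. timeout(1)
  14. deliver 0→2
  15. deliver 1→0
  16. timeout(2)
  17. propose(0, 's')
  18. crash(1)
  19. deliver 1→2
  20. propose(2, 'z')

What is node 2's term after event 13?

1

e1 timeout(0): 0[cand,t=1,-]
e2 deliver 0→1: 1[foll,t=1,-]
e3 deliver 1→0: 0[lead,t=1,-]
e4 deliver 0→2: 2[foll,t=1,-]
e5 deliver 2→0: ·
e6 propose(0,'r'): 0[lead,t=1,r]
e7 deliver 0→1: 1[foll,t=1,r]
e8 deliver 1→0: ·
e9 crash(2): 2[✗foll,t=1,-]
e10 recover(2): 2[foll,t=1,-]
e11 deliver 1→0: ·
e12 deliver 2→1: ·
e13 timeout(1): 1[cand,t=2,r]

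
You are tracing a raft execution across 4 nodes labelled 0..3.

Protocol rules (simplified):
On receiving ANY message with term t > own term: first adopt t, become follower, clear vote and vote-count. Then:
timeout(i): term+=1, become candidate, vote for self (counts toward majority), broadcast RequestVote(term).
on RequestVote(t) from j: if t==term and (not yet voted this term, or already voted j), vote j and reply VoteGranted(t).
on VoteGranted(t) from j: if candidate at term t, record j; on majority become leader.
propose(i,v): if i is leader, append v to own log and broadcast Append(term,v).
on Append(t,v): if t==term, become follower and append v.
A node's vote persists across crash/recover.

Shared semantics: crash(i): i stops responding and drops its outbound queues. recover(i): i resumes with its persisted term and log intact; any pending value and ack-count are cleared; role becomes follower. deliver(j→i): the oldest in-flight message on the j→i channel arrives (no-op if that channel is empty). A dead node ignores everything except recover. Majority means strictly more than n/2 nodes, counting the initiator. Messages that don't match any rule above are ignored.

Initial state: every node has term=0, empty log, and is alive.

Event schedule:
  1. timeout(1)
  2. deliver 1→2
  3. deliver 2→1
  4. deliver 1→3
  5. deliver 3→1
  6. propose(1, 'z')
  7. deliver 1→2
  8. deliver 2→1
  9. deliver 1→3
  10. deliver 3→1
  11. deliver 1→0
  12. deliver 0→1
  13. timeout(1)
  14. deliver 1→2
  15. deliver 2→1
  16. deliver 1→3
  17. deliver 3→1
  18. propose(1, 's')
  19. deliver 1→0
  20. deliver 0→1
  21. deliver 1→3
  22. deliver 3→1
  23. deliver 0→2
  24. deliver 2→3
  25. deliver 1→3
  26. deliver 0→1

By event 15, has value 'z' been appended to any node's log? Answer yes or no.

yes

after 1 — timeout(1): n1:cand/t1/[-]
after 2 — deliver 1→2: n2:foll/t1/[-]
after 3 — deliver 2→1: ·
after 4 — deliver 1→3: n3:foll/t1/[-]
after 5 — deliver 3→1: n1:lead/t1/[-]
after 6 — propose(1,'z'): n1:lead/t1/[z]
after 7 — deliver 1→2: n2:foll/t1/[z]
after 8 — deliver 2→1: ·
after 9 — deliver 1→3: n3:foll/t1/[z]
after 10 — deliver 3→1: ·
after 11 — deliver 1→0: n0:foll/t1/[-]
after 12 — deliver 0→1: ·
after 13 — timeout(1): n1:cand/t2/[z]
after 14 — deliver 1→2: n2:foll/t2/[z]
after 15 — deliver 2→1: ·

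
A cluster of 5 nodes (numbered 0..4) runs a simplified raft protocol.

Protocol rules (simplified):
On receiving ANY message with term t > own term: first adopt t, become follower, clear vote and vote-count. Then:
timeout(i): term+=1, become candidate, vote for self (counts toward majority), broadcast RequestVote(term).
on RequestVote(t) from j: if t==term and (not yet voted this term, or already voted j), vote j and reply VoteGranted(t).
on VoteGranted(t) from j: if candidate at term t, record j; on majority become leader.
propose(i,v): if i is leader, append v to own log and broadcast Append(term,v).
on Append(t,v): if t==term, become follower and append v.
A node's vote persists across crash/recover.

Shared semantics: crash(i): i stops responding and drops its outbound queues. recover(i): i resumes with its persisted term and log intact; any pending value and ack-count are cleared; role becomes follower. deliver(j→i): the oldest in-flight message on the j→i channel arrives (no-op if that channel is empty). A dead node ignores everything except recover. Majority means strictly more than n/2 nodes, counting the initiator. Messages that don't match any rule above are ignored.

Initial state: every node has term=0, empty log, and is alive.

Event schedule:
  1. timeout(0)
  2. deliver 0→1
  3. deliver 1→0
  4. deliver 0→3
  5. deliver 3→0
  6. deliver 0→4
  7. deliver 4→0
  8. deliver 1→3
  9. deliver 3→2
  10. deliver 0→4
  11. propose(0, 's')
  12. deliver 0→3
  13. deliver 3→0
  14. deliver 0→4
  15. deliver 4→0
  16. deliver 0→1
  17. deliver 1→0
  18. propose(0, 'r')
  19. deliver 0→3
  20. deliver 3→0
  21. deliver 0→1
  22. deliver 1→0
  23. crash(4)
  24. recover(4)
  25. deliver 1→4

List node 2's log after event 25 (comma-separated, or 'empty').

empty

e1 timeout(0): 0[cand,t=1,-]
e2 deliver 0→1: 1[foll,t=1,-]
e3 deliver 1→0: ·
e4 deliver 0→3: 3[foll,t=1,-]
e5 deliver 3→0: 0[lead,t=1,-]
e6 deliver 0→4: 4[foll,t=1,-]
e7 deliver 4→0: ·
e8 deliver 1→3: ·
e9 deliver 3→2: ·
e10 deliver 0→4: ·
e11 propose(0,'s'): 0[lead,t=1,s]
e12 deliver 0→3: 3[foll,t=1,s]
e13 deliver 3→0: ·
e14 deliver 0→4: 4[foll,t=1,s]
e15 deliver 4→0: ·
e16 deliver 0→1: 1[foll,t=1,s]
e17 deliver 1→0: ·
e18 propose(0,'r'): 0[lead,t=1,s,r]
e19 deliver 0→3: 3[foll,t=1,s,r]
e20 deliver 3→0: ·
e21 deliver 0→1: 1[foll,t=1,s,r]
e22 deliver 1→0: ·
e23 crash(4): 4[✗foll,t=1,s]
e24 recover(4): 4[foll,t=1,s]
e25 deliver 1→4: ·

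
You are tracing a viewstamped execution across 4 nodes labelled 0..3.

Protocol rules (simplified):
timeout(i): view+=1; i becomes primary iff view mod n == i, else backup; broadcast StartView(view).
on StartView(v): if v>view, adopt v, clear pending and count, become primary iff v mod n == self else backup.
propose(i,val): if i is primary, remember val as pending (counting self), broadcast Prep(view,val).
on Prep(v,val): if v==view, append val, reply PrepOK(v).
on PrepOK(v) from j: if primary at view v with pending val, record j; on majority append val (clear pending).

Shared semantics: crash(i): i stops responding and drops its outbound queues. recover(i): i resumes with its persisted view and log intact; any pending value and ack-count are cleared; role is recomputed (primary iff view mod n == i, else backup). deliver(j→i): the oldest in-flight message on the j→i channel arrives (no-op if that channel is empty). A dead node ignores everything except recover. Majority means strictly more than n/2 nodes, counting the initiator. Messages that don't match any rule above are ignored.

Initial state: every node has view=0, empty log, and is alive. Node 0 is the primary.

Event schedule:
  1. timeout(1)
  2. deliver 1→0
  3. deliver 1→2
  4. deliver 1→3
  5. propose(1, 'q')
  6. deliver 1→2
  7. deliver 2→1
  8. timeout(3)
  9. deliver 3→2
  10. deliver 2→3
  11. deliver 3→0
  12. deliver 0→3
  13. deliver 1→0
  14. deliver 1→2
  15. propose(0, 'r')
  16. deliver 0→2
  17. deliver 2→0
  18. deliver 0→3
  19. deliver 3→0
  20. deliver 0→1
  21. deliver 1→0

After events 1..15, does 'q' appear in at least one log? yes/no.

1. timeout(1):  <1:prim v1 ->
2. deliver 1→0:  <0:back v1 ->
3. deliver 1→2:  <2:back v1 ->
4. deliver 1→3:  <3:back v1 ->
5. propose(1,'q'):  nop
6. deliver 1→2:  <2:back v1 q>
7. deliver 2→1:  nop
8. timeout(3):  <3:back v2 ->
9. deliver 3→2:  <2:prim v2 q>
10. deliver 2→3:  nop
11. deliver 3→0:  <0:back v2 ->
12. deliver 0→3:  nop
13. deliver 1→0:  nop
14. deliver 1→2:  nop
15. propose(0,'r'):  nop

yes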